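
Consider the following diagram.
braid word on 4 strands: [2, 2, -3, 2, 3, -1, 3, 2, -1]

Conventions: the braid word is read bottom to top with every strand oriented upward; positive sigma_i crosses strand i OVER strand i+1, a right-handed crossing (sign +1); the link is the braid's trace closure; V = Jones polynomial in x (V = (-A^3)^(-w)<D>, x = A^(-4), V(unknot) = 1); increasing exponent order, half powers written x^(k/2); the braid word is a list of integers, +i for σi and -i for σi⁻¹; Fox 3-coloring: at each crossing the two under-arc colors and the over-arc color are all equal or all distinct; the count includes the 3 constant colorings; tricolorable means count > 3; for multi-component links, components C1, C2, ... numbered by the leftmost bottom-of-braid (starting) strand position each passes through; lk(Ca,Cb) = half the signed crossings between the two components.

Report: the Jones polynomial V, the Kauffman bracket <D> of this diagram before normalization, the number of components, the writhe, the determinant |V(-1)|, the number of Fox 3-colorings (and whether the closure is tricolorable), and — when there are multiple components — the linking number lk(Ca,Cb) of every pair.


V(x) = x^-1 - 2 + 4x - 4x^2 + 5x^3 - 5x^4 + 3x^5 - 2x^6 + x^7
bracket: -A^-19 + 2A^-15 - 3A^-11 + 5A^-7 - 5A^-3 + 4A - 4A^5 + 2A^9 - A^13, w = +3
1 component, writhe +3, over 9 crossings
det 27, colorings 9 of 3^9 — tricolorable
observation: V spans 8 powers of x: at least 8 crossings in any diagram


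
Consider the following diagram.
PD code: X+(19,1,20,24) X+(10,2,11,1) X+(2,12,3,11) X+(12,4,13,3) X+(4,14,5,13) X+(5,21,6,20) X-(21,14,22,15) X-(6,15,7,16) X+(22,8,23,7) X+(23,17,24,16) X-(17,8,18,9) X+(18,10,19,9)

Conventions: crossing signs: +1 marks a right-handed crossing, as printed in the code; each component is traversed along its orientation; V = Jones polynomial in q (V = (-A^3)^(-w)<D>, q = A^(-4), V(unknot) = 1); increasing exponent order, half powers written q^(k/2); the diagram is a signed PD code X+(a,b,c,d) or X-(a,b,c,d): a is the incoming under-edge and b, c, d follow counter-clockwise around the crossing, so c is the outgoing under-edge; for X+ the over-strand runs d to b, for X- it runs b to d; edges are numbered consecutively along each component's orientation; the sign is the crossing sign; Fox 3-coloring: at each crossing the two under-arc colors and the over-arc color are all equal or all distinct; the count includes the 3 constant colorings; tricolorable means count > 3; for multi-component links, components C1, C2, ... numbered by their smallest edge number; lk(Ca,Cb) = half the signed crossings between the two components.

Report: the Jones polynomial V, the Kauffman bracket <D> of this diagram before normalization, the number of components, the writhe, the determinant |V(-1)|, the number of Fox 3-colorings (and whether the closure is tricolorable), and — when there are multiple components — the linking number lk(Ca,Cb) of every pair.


V(q) = q^2 - q^3 + 3q^4 - 3q^5 + 3q^6 - 3q^7 + 2q^8 - q^9
bracket: -A^-18 + 2A^-14 - 3A^-10 + 3A^-6 - 3A^-2 + 3A^2 - A^6 + A^10, w = +6
1 component, writhe +6, over 12 crossings
det 17, colorings 3 of 3^12 — not tricolorable
observation: |V(-1)| = 17: so not tricolorable, since 3 does not divide 17


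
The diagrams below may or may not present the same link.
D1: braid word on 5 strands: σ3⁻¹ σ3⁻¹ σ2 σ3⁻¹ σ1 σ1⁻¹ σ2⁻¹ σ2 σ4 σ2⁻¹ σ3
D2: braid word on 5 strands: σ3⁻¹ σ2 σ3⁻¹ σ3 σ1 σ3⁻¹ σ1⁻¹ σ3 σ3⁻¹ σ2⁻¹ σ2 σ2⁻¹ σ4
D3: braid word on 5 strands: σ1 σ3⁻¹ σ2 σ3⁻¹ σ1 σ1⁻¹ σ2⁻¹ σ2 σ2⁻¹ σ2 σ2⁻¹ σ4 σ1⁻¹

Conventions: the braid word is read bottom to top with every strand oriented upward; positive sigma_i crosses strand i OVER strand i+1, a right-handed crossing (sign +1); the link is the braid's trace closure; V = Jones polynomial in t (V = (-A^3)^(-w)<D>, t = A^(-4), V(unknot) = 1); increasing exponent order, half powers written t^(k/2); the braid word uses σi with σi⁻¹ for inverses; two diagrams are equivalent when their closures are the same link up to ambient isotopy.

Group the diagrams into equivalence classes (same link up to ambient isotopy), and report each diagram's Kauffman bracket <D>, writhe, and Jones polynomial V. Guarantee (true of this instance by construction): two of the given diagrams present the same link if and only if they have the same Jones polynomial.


grouping into links: {D1, D2, D3}
V(D1) = -t^(-1/2) - t^(1/2)  (w -1, c 11, <D> = A^-5 + A^-1)
V(D2) = -t^(-1/2) - t^(1/2)  (w -1, c 13, <D> = A^-5 + A^-1)
V(D3) = -t^(-1/2) - t^(1/2)  (w -1, c 13, <D> = A^-5 + A^-1)
key observation: all 3 diagrams share one V(t), hence one class


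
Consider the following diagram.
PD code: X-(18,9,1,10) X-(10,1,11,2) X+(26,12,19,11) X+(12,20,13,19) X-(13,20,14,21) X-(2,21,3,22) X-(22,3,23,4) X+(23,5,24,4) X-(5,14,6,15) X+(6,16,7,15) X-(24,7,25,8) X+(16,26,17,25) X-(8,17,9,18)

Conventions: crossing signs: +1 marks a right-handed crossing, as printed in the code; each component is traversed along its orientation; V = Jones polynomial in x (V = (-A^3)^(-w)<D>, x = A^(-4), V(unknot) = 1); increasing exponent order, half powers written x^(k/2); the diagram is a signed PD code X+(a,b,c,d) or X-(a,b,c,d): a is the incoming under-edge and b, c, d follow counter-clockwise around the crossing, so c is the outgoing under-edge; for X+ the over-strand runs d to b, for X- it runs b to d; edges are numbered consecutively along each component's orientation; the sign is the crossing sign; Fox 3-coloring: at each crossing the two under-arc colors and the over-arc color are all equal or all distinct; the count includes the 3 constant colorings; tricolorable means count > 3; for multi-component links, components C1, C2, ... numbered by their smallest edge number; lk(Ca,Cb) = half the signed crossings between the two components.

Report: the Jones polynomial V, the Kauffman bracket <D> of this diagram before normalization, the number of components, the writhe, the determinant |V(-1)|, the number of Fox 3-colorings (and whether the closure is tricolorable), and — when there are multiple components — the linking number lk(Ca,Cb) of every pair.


V(x) = x^(-13/2) - 2x^(-11/2) + 3x^(-9/2) - 3x^(-7/2) + 2x^(-5/2) - 3x^(-3/2) + x^(-1/2) - x^(1/2)
bracket: A^-11 - A^-7 + 3A^-3 - 2A + 3A^5 - 3A^9 + 2A^13 - A^17, w = -3
2 components, writhe -3, over 13 crossings
lk(C1,C2) = 0
det 16, colorings 3 of 3^13 — not tricolorable
observation: det 16 = |V(-1)|; not divisible by 3, so not tricolorable


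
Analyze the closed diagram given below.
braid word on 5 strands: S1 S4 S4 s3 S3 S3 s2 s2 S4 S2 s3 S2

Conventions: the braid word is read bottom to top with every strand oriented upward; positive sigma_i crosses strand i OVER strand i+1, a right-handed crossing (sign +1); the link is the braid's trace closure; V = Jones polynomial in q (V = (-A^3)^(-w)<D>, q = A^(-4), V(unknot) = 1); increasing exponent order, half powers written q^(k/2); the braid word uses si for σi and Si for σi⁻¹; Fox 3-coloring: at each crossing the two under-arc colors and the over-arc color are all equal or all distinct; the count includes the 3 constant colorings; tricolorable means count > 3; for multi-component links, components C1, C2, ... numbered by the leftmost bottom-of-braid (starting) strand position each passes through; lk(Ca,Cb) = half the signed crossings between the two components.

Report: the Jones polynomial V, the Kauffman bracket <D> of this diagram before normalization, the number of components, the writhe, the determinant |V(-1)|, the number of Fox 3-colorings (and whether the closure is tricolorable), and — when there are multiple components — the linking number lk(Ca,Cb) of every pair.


V(q) = -q^-4 + q^-3 + q^-1
bracket: A^-8 + 1 - A^4, w = -4
1 component, writhe -4, over 12 crossings
det 3, colorings 9 of 3^12 — tricolorable
observation: |V(-1)| = 3: so tricolorable, since 3 divides 3


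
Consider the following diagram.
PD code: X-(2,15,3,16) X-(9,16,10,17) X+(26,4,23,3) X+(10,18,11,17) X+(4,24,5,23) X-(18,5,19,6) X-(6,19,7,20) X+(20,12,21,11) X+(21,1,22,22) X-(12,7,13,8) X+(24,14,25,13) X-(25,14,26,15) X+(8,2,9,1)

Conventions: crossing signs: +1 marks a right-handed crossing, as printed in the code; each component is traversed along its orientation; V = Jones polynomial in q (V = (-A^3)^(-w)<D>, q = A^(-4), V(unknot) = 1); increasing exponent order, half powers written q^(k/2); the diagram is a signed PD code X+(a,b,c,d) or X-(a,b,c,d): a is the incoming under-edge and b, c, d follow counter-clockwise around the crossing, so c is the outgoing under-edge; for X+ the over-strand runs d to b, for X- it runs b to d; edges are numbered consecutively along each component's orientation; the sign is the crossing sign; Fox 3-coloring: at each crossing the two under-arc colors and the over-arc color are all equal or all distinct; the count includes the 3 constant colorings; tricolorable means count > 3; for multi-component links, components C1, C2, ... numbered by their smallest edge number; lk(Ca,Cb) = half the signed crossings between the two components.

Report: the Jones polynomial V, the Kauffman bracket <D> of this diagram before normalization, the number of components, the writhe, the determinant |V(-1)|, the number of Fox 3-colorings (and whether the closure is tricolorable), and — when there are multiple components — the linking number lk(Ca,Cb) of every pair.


V = -q^(-9/2) + 2q^(-7/2) - 3q^(-5/2) + 4q^(-3/2) - 4q^(-1/2) + 3q^(1/2) - 3q^(3/2) + q^(5/2) - q^(7/2)
<D> = A^-11 - A^-7 + 3A^-3 - 3A + 4A^5 - 4A^9 + 3A^13 - 2A^17 + A^21 (w = +1)
2 components over 13 crossings, w = +1
lk(C1,C2): +1
3 Fox colorings among 3^13, |V(-1)| = 22: not tricolorable
why: w = +1 (over 13 crossings) is diagram-only; (-A^3)^(-1) removes it from V


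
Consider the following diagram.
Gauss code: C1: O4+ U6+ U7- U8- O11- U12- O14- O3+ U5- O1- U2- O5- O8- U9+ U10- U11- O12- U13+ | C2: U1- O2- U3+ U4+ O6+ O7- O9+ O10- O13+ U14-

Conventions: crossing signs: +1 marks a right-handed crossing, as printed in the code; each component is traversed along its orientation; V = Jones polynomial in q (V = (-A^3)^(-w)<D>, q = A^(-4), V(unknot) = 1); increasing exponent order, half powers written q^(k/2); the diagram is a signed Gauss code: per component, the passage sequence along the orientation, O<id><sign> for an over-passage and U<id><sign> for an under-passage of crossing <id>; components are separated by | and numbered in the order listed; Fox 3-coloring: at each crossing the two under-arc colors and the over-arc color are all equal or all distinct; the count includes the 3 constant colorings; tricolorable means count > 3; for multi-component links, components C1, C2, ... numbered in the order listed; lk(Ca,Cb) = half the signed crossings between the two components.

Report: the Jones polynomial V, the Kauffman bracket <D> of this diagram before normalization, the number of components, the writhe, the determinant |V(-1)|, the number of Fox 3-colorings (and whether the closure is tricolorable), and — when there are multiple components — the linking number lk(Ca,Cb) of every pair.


Jones polynomial: V(q) = q^(-17/2) - 3q^(-15/2) + 5q^(-13/2) - 6q^(-11/2) + 7q^(-9/2) - 7q^(-7/2) + 5q^(-5/2) - 4q^(-3/2) + q^(-1/2) - q^(1/2)
<D> = -A^-14 + A^-10 - 4A^-6 + 5A^-2 - 7A^2 + 7A^6 - 6A^10 + 5A^14 - 3A^18 + A^22; writhe -4
components 2, writhe -4 (14 crossings)
linking number lk(C1,C2) = 0
3-colorings: 3 of 3^14, det 40 — not tricolorable
note: summing lk over 1 pair gives 0


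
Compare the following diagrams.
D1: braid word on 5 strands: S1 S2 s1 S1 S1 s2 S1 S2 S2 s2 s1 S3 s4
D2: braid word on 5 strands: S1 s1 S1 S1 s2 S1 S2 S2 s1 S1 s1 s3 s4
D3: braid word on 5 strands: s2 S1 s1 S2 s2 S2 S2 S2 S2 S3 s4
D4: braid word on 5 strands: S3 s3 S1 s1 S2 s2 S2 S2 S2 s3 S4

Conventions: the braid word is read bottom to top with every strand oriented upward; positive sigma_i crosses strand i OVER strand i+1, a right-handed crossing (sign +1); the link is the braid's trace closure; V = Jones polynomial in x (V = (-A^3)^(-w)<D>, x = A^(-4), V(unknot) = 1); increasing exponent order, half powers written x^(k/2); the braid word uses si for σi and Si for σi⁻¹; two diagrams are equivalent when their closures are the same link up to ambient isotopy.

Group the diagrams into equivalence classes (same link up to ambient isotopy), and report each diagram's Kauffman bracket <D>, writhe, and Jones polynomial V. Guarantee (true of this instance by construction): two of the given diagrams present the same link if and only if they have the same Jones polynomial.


equivalence classes: {D1, D2} | {D3, D4}
D1 (bracket A^-7 - A^-3 + A + A^9; 13 crossings at w = -3): V = -x^(-9/2) - x^(-5/2) + x^(-3/2) - x^(-1/2)
D2 (bracket A^-1 - A^3 + A^7 + A^15; 13 crossings at w = -1): V = -x^(-9/2) - x^(-5/2) + x^(-3/2) - x^(-1/2)
V(D3) = x^(-9/2) - x^(-5/2) - x^(-3/2) - x^(-1/2)  [11 crossings, <D> = A^-7 + A^-3 + A - A^9, w = -3]
D4 (bracket A^-7 + A^-3 + A - A^9; 11 crossings at w = -3): V = x^(-9/2) - x^(-5/2) - x^(-3/2) - x^(-1/2)
observation: V(x) takes 2 values over 4 diagrams, fixing the grouping


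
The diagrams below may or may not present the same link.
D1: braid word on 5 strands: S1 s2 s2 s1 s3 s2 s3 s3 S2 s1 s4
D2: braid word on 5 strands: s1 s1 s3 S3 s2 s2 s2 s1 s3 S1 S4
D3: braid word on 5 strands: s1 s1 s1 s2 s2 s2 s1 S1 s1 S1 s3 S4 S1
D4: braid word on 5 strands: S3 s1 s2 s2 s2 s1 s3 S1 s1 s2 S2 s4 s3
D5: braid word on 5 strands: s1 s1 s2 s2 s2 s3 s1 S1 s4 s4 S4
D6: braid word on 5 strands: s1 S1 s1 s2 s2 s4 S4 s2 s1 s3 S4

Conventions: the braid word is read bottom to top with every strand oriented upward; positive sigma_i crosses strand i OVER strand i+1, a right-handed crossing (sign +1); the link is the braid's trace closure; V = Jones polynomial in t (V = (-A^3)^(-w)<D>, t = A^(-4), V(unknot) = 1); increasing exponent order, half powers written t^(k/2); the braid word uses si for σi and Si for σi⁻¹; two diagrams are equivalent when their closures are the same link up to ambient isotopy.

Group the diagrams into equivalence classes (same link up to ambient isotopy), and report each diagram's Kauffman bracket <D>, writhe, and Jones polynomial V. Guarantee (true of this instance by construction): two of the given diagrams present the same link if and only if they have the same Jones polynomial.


classes: {D1} | {D2, D3, D4, D5, D6}
V(D1) = -t^(3/2) - t^(7/2) + t^(9/2) - t^(11/2)  [11 crossings, <D> = A^-1 - A^3 + A^7 + A^15, w = +7]
V(D2) = -t^(3/2) - 2t^(7/2) + t^(9/2) - t^(11/2) + t^(13/2)  [11 crossings, <D> = -A^-11 + A^-7 - A^-3 + 2A + A^9, w = +5]
D3 (bracket -A^-11 + A^-7 - A^-3 + 2A + A^9; 13 crossings at w = +5): V = -t^(3/2) - 2t^(7/2) + t^(9/2) - t^(11/2) + t^(13/2)
V(D4) = -t^(3/2) - 2t^(7/2) + t^(9/2) - t^(11/2) + t^(13/2)  (w +7, c 13, <D> = -A^-5 + A^-1 - A^3 + 2A^7 + A^15)
V(D5) = -t^(3/2) - 2t^(7/2) + t^(9/2) - t^(11/2) + t^(13/2)  (w +7, c 11, <D> = -A^-5 + A^-1 - A^3 + 2A^7 + A^15)
V(D6) = -t^(3/2) - 2t^(7/2) + t^(9/2) - t^(11/2) + t^(13/2)  [11 crossings, <D> = -A^-11 + A^-7 - A^-3 + 2A + A^9, w = +5]
note: 2 values of V(t) split the 6 diagrams


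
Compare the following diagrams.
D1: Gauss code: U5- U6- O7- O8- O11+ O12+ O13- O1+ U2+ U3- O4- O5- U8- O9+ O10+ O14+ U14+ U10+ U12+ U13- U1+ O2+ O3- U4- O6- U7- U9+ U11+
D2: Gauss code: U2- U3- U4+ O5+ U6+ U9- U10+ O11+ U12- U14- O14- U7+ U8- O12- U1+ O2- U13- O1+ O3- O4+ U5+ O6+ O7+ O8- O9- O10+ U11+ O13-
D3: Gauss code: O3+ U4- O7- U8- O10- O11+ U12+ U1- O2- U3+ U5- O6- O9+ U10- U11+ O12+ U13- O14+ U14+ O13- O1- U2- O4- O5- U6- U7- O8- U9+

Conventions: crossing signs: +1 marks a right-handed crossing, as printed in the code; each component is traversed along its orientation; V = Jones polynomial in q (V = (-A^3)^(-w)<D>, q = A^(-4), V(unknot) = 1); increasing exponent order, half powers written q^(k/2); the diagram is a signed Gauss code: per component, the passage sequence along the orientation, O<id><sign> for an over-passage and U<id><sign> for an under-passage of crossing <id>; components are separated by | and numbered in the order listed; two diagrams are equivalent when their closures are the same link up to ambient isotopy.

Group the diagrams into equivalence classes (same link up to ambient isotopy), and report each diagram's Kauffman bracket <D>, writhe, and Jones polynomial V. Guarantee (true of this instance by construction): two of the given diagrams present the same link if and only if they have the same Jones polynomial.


classes: {D1} | {D2} | {D3}
V(D1) = 1  [14 crossings, <D> = 1, w = 0]
V(D2) = q^-1 - 1 + 2q - 2q^2 + 2q^3 - 2q^4 + q^5  (w 0, c 14, <D> = A^-20 - 2A^-16 + 2A^-12 - 2A^-8 + 2A^-4 - 1 + A^4)
D3 (bracket 2A^-8 - 2A^-4 + 3 - 3A^4 + 2A^8 - 2A^12 + A^16; 14 crossings at w = -4): V = q^-7 - 2q^-6 + 2q^-5 - 3q^-4 + 3q^-3 - 2q^-2 + 2q^-1
note: 3 values of V(q) split the 3 diagrams


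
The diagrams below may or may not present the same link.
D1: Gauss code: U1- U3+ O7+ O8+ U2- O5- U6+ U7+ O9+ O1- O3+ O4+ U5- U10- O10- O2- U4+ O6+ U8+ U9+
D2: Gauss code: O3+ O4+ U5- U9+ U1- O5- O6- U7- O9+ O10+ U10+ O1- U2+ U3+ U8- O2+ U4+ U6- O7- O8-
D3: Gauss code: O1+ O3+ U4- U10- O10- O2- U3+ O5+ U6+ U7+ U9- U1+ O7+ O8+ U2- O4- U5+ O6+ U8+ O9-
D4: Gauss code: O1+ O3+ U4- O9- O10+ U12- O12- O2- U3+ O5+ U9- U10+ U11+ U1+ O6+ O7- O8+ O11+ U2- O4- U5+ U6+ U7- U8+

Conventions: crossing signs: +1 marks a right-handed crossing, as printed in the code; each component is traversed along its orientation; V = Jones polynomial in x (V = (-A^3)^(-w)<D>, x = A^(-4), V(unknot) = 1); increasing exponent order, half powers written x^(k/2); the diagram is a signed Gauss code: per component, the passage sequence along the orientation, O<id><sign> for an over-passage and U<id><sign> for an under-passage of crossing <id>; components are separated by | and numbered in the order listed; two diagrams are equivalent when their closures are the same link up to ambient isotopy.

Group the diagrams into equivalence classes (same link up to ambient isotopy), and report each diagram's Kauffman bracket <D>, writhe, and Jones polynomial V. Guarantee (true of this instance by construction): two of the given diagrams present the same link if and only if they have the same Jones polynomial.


grouping into links: {D1, D3, D4} | {D2}
V(D1) = x^-1 - 1 + 2x - 2x^2 + 2x^3 - 2x^4 + x^5  (w +2, c 10, <D> = A^-14 - 2A^-10 + 2A^-6 - 2A^-2 + 2A^2 - A^6 + A^10)
D2 (bracket 1; 10 crossings at w = 0): V = 1
V(D3) = x^-1 - 1 + 2x - 2x^2 + 2x^3 - 2x^4 + x^5  [10 crossings, <D> = A^-14 - 2A^-10 + 2A^-6 - 2A^-2 + 2A^2 - A^6 + A^10, w = +2]
V(D4) = x^-1 - 1 + 2x - 2x^2 + 2x^3 - 2x^4 + x^5  (w +2, c 12, <D> = A^-14 - 2A^-10 + 2A^-6 - 2A^-2 + 2A^2 - A^6 + A^10)
why: 2 classes among 4 diagrams; unequal V(x) rules out equality


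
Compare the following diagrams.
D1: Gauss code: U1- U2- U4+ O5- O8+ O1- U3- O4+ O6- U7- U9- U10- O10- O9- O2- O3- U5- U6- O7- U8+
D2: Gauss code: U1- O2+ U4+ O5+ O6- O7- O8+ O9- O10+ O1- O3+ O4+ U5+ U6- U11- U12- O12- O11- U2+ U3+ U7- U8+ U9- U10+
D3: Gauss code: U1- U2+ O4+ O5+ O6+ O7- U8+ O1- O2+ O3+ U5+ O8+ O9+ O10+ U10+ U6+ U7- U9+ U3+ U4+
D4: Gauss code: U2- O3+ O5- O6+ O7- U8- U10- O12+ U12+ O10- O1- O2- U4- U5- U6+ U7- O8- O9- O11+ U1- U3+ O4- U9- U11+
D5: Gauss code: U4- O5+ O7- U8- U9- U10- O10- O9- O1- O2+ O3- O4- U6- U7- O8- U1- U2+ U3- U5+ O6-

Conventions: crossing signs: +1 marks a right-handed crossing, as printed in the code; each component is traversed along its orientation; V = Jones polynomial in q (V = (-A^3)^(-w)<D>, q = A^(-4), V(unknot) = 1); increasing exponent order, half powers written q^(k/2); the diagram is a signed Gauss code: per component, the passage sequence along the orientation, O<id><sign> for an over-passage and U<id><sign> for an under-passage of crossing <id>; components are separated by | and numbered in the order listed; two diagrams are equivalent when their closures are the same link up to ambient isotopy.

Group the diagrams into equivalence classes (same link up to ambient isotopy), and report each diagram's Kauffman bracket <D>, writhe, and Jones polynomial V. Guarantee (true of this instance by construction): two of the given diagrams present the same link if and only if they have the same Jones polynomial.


equivalence classes: {D1, D4, D5} | {D2} | {D3}
D1 (bracket A^-14 - A^-10 + 2A^-6 - A^-2 + A^2 - A^6; 10 crossings at w = -6): V = -q^-6 + q^-5 - q^-4 + 2q^-3 - q^-2 + q^-1
V(D2) = 1  [12 crossings, <D> = 1, w = 0]
D3 (bracket -A^2 + A^6 + A^14; 10 crossings at w = +6): V = q + q^3 - q^4
V(D4) = -q^-6 + q^-5 - q^-4 + 2q^-3 - q^-2 + q^-1  (w -4, c 12, <D> = A^-8 - A^-4 + 2 - A^4 + A^8 - A^12)
D5 (bracket A^-14 - A^-10 + 2A^-6 - A^-2 + A^2 - A^6; 10 crossings at w = -6): V = -q^-6 + q^-5 - q^-4 + 2q^-3 - q^-2 + q^-1
key observation: 3 classes among 5 diagrams; unequal V(q) rules out equality


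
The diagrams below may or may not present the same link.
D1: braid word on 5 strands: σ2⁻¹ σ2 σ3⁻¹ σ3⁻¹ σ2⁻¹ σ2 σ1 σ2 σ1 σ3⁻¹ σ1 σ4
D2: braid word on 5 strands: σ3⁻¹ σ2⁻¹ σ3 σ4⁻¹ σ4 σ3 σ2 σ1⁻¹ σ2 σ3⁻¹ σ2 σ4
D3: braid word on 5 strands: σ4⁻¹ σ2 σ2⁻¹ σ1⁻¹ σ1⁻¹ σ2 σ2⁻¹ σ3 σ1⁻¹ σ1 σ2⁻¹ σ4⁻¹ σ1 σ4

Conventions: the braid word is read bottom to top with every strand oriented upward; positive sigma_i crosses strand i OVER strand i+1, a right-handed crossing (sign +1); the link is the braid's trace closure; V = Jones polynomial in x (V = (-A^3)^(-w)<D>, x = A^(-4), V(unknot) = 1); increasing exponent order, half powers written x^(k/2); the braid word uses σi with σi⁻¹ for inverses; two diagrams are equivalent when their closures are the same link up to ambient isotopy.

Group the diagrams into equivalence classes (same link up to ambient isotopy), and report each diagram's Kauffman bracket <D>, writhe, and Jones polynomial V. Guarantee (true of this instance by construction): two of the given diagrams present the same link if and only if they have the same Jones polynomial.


grouping into links: {D1} | {D2} | {D3}
V(D1) = -x^-3 + x^-2 - x^-1 + 3 - x + x^2 - x^3  (w +2, c 12, <D> = -A^-6 + A^-2 - A^2 + 3A^6 - A^10 + A^14 - A^18)
V(D2) = x^-1 - 1 + 2x - 2x^2 + 2x^3 - 2x^4 + x^5  [12 crossings, <D> = A^-14 - 2A^-10 + 2A^-6 - 2A^-2 + 2A^2 - A^6 + A^10, w = +2]
D3 (bracket A^-6; 14 crossings at w = -2): V = 1
why: V(x) takes 3 values over 3 diagrams, fixing the grouping


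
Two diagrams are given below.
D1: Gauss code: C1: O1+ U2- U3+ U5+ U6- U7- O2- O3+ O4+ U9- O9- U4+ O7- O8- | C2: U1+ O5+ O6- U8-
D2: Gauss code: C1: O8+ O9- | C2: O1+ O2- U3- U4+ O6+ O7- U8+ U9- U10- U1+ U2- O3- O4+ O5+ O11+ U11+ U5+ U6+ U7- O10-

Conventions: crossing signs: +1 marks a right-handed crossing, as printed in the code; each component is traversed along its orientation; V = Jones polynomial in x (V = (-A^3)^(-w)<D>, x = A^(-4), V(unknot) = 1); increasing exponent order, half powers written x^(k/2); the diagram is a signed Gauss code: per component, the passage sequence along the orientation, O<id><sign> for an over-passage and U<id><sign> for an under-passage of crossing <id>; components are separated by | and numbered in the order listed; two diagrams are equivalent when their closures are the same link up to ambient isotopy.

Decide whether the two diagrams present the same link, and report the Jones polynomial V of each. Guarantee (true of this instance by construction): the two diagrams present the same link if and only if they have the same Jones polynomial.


equivalent: yes
D1 (bracket A^-5 + A^-1; 9 crossings at w = -1): V = -x^(-1/2) - x^(1/2)
D2 (bracket A + A^5; 11 crossings at w = +1): V = -x^(-1/2) - x^(1/2)
key observation: one V(x) for all 2 diagrams — one class (guaranteed)


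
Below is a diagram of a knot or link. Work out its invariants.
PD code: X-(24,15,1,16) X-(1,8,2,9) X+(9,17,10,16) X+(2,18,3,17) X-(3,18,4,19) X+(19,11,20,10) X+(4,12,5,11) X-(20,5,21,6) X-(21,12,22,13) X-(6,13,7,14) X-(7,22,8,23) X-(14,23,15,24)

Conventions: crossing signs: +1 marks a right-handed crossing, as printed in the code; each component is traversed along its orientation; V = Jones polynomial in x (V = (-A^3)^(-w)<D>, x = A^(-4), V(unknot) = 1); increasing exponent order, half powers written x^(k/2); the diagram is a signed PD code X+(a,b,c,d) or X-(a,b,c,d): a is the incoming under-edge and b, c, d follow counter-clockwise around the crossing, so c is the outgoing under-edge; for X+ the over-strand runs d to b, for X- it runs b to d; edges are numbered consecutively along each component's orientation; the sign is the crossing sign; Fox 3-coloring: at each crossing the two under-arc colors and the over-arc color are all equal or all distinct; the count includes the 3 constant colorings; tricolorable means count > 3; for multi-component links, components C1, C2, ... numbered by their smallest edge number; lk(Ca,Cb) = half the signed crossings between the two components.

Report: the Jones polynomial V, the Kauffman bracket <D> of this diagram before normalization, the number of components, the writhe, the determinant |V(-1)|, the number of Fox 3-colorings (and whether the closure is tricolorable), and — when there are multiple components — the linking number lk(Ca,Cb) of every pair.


V(x) = -x^-6 + x^-5 - x^-4 + 2x^-3 - x^-2 + x^-1
bracket: A^-8 - A^-4 + 2 - A^4 + A^8 - A^12, w = -4
1 component, writhe -4, over 12 crossings
det 7, colorings 3 of 3^12 — not tricolorable
observation: |V(-1)| = 7: so not tricolorable, since 3 does not divide 7


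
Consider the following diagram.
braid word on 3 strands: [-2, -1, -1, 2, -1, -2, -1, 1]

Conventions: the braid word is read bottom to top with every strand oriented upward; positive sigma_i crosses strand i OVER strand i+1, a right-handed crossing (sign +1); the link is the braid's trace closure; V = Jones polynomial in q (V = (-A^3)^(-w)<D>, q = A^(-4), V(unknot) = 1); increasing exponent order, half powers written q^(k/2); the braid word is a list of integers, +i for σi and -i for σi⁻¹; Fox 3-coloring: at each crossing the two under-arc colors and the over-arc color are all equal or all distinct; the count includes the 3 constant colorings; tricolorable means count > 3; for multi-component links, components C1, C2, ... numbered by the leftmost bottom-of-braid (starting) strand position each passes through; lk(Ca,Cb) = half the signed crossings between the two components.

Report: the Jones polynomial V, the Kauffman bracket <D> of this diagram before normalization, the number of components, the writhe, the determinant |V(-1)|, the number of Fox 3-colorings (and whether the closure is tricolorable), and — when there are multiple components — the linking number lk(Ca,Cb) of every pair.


Jones polynomial: V(q) = -q^-6 + q^-5 - q^-4 + 2q^-3 - q^-2 + q^-1
<D> = A^-8 - A^-4 + 2 - A^4 + A^8 - A^12; writhe -4
components 1, writhe -4 (8 crossings)
3-colorings: 3 of 3^8, det 7 — not tricolorable
note: |V(-1)| = 7: so not tricolorable, since 3 does not divide 7


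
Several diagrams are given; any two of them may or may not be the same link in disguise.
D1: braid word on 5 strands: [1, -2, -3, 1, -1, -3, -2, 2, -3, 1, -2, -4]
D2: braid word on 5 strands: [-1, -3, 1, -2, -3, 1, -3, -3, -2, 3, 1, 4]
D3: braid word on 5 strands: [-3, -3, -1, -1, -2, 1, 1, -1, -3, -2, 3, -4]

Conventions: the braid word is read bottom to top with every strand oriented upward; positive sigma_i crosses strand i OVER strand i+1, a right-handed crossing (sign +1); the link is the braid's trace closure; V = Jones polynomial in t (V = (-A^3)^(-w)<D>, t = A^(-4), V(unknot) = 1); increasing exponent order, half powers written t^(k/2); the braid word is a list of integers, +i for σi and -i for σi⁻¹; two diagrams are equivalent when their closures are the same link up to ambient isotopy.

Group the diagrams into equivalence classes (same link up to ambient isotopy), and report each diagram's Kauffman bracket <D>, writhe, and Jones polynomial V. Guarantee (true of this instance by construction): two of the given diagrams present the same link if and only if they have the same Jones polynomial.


equivalence classes: {D1, D2} | {D3}
D1 (bracket A^-16 - A^-12 + 2A^-8 - 3A^-4 + 3 - 2A^4 + 2A^8 - A^12; 12 crossings at w = -4): V = -t^-6 + 2t^-5 - 2t^-4 + 3t^-3 - 3t^-2 + 2t^-1 - 1 + t
V(D2) = -t^-6 + 2t^-5 - 2t^-4 + 3t^-3 - 3t^-2 + 2t^-1 - 1 + t  (w -2, c 12, <D> = A^-10 - A^-6 + 2A^-2 - 3A^2 + 3A^6 - 2A^10 + 2A^14 - A^18)
D3 (bracket A^-14 - A^-10 + 2A^-6 - A^-2 + A^2 - A^6; 12 crossings at w = -6): V = -t^-6 + t^-5 - t^-4 + 2t^-3 - t^-2 + t^-1
key observation: 2 values of V(t) split the 3 diagrams


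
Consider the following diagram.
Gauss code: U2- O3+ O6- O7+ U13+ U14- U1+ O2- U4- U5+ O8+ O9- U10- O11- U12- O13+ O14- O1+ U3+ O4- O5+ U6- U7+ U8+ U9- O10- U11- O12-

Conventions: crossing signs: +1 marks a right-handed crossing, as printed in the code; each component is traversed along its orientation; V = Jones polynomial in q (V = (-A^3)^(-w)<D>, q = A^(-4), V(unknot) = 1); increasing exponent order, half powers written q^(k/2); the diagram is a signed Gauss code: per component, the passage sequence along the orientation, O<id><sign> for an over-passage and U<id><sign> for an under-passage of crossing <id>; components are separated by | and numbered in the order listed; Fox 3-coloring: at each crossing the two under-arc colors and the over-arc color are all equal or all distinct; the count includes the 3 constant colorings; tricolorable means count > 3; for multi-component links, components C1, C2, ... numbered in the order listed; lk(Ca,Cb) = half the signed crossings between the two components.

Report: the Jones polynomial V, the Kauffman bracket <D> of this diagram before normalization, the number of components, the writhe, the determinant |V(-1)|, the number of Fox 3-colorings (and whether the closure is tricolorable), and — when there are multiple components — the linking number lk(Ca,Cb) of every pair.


V = q^-5 - 2q^-4 + 2q^-3 - 2q^-2 + 2q^-1 - 1 + q
<D> = A^-10 - A^-6 + 2A^-2 - 2A^2 + 2A^6 - 2A^10 + A^14 (w = -2)
1 component over 14 crossings, w = -2
3 Fox colorings among 3^14, |V(-1)| = 11: not tricolorable
why: det 11 = |V(-1)|; not divisible by 3, so not tricolorable


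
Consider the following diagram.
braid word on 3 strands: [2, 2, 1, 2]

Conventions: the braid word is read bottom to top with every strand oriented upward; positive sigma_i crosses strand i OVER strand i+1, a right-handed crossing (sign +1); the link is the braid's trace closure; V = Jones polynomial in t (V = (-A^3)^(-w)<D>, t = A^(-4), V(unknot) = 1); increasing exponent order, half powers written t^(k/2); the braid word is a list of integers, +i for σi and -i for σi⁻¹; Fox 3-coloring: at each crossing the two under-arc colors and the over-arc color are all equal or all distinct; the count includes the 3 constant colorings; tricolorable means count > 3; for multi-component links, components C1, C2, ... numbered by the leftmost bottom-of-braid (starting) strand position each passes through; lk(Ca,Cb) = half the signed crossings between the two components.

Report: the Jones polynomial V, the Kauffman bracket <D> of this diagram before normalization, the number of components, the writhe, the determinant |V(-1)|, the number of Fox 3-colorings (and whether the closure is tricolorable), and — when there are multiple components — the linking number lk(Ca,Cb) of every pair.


V(t) = t + t^3 - t^4
bracket: -A^-4 + 1 + A^8, w = +4
1 component, writhe +4, over 4 crossings
det 3, colorings 9 of 3^4 — tricolorable
observation: |V(-1)| = 3: so tricolorable, since 3 divides 3


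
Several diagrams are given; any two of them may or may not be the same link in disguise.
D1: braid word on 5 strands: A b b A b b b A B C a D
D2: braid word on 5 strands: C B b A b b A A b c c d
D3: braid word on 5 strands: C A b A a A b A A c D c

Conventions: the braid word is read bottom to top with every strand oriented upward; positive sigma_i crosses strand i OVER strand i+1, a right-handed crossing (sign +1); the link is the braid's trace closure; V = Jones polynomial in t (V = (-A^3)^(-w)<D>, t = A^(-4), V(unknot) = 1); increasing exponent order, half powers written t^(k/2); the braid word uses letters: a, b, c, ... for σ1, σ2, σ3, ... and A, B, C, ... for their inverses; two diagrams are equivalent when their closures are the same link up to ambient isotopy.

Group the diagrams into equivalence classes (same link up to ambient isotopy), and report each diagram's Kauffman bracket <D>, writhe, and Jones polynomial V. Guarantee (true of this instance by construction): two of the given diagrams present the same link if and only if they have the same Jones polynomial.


equivalence classes: {D1} | {D2} | {D3}
D1 (bracket A^-20 - 2A^-16 + 2A^-12 - 2A^-8 + 2A^-4 - 1 + A^4; 12 crossings at w = 0): V = t^-1 - 1 + 2t - 2t^2 + 2t^3 - 2t^4 + t^5
V(D2) = -t^-3 + 2t^-2 - 2t^-1 + 3 - 2t + 2t^2 - t^3  (w +2, c 12, <D> = -A^-6 + 2A^-2 - 2A^2 + 3A^6 - 2A^10 + 2A^14 - A^18)
V(D3) = t^-5 - 2t^-4 + 2t^-3 - 2t^-2 + 2t^-1 - 1 + t  [12 crossings, <D> = A^-10 - A^-6 + 2A^-2 - 2A^2 + 2A^6 - 2A^10 + A^14, w = -2]
key observation: V(t) takes 3 values over 3 diagrams, fixing the grouping


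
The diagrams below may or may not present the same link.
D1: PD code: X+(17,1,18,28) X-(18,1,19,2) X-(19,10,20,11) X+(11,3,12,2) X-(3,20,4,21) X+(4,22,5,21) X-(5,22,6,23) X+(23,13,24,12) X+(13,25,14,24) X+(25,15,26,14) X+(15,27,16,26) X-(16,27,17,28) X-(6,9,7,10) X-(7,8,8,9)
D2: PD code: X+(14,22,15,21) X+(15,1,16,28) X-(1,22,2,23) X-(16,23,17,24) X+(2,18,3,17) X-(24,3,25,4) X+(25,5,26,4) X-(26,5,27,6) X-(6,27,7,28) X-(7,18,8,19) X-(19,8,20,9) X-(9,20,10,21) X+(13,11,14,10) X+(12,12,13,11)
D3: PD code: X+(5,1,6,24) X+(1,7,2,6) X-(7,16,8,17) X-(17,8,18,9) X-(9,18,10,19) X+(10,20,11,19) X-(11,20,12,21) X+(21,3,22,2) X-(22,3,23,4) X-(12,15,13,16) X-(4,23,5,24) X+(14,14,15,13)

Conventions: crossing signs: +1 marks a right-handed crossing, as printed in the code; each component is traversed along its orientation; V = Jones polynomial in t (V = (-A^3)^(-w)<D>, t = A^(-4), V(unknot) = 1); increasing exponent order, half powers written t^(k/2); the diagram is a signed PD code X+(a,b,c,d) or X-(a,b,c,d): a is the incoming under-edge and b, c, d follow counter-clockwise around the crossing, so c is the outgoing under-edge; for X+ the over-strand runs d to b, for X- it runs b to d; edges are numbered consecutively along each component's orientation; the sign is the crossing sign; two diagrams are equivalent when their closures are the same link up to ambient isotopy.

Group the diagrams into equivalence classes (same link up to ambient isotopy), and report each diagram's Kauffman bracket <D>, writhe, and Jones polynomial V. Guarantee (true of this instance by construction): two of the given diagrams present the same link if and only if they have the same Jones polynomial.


classes: {D1} | {D2} | {D3}
V(D1) = t^-1 - 1 + 2t - 2t^2 + 2t^3 - 2t^4 + t^5  [14 crossings, <D> = A^-20 - 2A^-16 + 2A^-12 - 2A^-8 + 2A^-4 - 1 + A^4, w = 0]
V(D2) = t^-7 - 2t^-6 + 2t^-5 - 3t^-4 + 3t^-3 - 2t^-2 + 2t^-1  [14 crossings, <D> = 2A^-2 - 2A^2 + 3A^6 - 3A^10 + 2A^14 - 2A^18 + A^22, w = -2]
D3 (bracket A^-2 + A^6 - A^10; 12 crossings at w = -2): V = -t^-4 + t^-3 + t^-1
note: 3 values of V(t) split the 3 diagrams


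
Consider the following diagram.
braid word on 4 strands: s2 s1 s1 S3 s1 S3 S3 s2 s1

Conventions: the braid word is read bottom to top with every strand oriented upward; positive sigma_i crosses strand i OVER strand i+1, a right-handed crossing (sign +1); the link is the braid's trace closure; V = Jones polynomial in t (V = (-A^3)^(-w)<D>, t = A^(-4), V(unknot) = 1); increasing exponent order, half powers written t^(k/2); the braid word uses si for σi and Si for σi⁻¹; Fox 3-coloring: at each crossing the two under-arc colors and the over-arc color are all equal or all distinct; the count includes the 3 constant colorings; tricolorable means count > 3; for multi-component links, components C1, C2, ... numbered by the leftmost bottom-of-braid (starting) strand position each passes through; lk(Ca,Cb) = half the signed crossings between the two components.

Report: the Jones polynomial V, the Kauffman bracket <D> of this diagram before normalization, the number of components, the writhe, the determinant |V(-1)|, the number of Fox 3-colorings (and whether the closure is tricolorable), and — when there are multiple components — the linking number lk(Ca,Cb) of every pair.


Jones polynomial: V(t) = -t^-2 + t^-1 - 1 + 3t - 2t^2 + 3t^3 - 2t^4 + t^5 - t^6
<D> = A^-15 - A^-11 + 2A^-7 - 3A^-3 + 2A - 3A^5 + A^9 - A^13 + A^17; writhe +3
components 1, writhe +3 (9 crossings)
3-colorings: 9 of 3^9, det 15 — tricolorable
note: w = +3 (over 9 crossings) is diagram-only; (-A^3)^(-3) removes it from V


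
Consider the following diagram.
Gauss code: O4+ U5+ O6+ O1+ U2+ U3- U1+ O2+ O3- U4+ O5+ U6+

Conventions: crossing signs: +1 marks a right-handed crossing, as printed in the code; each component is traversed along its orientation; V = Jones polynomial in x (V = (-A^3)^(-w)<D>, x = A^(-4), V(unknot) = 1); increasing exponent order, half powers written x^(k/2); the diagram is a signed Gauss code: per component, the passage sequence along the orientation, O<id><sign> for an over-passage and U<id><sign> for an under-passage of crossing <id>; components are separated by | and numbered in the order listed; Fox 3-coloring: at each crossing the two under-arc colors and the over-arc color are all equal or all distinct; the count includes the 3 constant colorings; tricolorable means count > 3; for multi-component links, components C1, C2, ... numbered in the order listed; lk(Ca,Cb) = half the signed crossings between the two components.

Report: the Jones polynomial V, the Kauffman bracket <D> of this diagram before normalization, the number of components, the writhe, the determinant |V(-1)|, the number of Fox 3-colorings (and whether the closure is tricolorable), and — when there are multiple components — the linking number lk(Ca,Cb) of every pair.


V(x) = x + x^3 - x^4
bracket: -A^-4 + 1 + A^8, w = +4
1 component, writhe +4, over 6 crossings
det 3, colorings 9 of 3^6 — tricolorable
observation: V spans 3 powers of x: at least 3 crossings in any diagram


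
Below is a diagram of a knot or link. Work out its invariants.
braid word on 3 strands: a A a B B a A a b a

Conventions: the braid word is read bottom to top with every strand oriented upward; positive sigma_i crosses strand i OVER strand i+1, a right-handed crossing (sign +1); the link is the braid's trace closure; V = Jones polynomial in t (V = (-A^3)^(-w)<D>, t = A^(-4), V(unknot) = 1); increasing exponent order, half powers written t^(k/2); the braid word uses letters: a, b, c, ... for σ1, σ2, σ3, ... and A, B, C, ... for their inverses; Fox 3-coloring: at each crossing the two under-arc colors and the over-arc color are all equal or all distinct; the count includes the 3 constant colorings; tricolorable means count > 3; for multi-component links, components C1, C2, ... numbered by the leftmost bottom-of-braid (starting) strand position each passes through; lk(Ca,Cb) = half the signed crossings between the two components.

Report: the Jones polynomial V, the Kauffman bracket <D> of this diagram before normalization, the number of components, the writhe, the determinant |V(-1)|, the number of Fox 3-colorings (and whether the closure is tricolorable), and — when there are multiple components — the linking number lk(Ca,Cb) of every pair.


Jones polynomial: V(t) = 1
<D> = A^6; writhe +2
components 1, writhe +2 (10 crossings)
3-colorings: 3 of 3^10, det 1 — not tricolorable
note: w = +2 (over 10 crossings) is diagram-only; (-A^3)^(-2) removes it from V


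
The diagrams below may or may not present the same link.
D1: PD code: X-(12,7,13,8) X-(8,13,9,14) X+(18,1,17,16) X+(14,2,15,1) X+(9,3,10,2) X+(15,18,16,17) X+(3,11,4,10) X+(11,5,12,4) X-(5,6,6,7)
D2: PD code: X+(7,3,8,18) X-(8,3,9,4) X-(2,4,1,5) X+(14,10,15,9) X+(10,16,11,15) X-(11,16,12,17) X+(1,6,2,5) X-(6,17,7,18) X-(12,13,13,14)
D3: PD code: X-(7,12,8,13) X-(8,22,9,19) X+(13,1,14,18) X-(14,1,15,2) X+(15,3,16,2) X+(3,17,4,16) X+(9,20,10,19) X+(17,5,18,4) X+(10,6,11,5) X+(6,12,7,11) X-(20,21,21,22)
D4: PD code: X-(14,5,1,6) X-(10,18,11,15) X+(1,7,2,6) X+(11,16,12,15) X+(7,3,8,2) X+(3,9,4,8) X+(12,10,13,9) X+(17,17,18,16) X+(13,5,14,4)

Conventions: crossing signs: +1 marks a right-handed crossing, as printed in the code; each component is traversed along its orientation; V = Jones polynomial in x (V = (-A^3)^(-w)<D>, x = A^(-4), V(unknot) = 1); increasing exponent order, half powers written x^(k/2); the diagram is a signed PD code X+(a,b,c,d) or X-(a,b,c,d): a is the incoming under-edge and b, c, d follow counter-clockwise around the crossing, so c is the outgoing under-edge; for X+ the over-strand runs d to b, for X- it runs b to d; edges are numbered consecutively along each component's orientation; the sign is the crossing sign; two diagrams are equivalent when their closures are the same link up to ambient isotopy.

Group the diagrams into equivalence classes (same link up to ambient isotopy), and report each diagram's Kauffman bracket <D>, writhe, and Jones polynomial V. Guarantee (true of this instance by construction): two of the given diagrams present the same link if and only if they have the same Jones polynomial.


equivalence classes: {D1} | {D2} | {D3, D4}
D1 (bracket A^-1 + A^7; 9 crossings at w = +3): V = -x^(1/2) - x^(5/2)
V(D2) = -x^(-1/2) - x^(1/2)  [9 crossings, <D> = A^-5 + A^-1, w = -1]
D3 (bracket -A^-9 + A^-1 + A^3 + A^7; 11 crossings at w = +3): V = -x^(1/2) - x^(3/2) - x^(5/2) + x^(9/2)
D4 (bracket -A^-3 + A^5 + A^9 + A^13; 9 crossings at w = +5): V = -x^(1/2) - x^(3/2) - x^(5/2) + x^(9/2)
observation: 3 values of V(x) split the 4 diagrams
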